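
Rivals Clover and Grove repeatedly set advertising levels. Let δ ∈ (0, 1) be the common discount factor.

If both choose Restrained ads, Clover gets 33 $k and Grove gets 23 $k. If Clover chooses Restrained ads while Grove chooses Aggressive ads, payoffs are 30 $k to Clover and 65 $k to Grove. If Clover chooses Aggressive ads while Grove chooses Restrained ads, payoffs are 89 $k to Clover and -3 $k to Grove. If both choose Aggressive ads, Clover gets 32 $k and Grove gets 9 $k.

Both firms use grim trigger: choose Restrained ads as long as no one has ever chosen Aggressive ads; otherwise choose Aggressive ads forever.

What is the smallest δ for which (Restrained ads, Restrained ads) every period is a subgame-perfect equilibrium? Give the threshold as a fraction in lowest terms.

56/57

Clover's threshold: (89−33)/(89−32) = 56/57.
Grove's threshold: (65−23)/(65−9) = 3/4.
56/57 > 3/4, so Clover binds and δ* = 56/57.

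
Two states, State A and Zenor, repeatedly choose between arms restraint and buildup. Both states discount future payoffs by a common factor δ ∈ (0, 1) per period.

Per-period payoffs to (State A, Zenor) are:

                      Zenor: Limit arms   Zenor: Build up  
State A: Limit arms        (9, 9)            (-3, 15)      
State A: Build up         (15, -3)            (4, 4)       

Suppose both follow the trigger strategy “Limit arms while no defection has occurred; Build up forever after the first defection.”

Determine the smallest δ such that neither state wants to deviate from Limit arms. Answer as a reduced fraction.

6/11

One-period gain from deviating is 15 − 9 = 6. The loss is 9 − 4 = 5 in every subsequent period, with present value 5·δ/(1−δ).
Deviation is unprofitable when 5·δ/(1−δ) ≥ 6, i.e. δ/(1−δ) ≥ 6/5.
Equivalently δ ≥ 6/(6+5) = 6/11.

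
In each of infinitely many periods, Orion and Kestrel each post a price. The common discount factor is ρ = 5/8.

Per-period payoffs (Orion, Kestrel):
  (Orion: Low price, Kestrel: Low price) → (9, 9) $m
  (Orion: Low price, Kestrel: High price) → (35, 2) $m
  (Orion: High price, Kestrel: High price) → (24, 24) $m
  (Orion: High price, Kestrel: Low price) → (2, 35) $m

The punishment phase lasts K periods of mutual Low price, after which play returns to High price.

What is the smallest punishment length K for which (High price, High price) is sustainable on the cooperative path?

No profitable deviation requires (24−9)(ρ+…+ρ^K) ≥ 35−24, i.e. ρ+…+ρ^K ≥ 11/15 ≈ 0.7333.
With ρ = 5/8, the partial sums are K=1: 0.6250, K=2: 1.0156.
K = 2 is the first length at which the sum reaches 0.7333.

2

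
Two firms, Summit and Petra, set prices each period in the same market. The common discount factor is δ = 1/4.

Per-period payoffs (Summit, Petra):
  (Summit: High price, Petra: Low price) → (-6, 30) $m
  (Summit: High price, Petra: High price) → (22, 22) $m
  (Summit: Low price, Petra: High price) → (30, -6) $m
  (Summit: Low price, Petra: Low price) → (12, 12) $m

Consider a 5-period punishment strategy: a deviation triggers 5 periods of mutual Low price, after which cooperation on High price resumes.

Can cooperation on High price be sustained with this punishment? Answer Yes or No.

A one-shot deviation gives 30 now, then 12 for 5 periods, then back to 22.
Gain from deviating: (30−22) today; loss: (22−12) in each of the next 5 periods.
No-deviation condition: (22−12)(δ+…+δ^5) ≥ 30−22, i.e. δ+…+δ^5 ≥ 4/5.
At δ = 1/4: δ+…+δ^5 = 0.3330 < 0.8000.
So cooperation is not sustainable.

No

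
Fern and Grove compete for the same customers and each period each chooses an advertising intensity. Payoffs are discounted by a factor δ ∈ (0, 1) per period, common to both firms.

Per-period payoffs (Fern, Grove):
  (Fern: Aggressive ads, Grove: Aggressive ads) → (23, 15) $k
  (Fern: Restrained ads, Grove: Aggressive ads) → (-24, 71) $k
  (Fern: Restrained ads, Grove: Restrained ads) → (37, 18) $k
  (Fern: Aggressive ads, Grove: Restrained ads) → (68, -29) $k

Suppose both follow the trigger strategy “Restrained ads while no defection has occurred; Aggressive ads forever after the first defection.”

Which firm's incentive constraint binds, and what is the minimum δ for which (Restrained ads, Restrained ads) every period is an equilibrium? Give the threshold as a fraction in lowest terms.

For Fern: deviation gain 68−37 = 31, per-period punishment loss 37−23 = 14. IC gives δ ≥ 31/45.
For Grove: gain 53, loss 3 per period, so δ ≥ 53/56.
The tighter constraint is Grove's, so cooperation needs δ ≥ 53/56.

Grove; δ ≥ 53/56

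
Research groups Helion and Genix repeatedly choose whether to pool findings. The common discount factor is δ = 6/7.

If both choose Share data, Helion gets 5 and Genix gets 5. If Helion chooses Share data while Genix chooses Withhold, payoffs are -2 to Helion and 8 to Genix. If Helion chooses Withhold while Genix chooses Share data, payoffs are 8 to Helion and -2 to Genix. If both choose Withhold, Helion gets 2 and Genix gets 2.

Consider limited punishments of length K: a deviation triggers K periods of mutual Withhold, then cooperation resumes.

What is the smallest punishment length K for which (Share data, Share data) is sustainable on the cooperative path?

Need Σ_{k=1}^{K} δ^k ≥ (8−5)/(5−2) = 1.0000 at δ = 6/7.
At K = 1 the sum is 0.8571 < 1.0000; at K = 2 it is 1.5918 ≥ 1.0000.
So the minimum punishment length is K = 2.

2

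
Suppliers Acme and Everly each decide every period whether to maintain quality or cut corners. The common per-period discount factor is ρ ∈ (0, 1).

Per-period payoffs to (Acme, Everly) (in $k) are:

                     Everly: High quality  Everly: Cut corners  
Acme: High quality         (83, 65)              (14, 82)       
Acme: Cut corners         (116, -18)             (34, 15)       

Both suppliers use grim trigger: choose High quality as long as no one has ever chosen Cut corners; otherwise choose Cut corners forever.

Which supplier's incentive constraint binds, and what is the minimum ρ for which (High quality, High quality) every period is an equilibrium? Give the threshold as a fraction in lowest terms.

Acme: cooperation gives 83 each period; deviation gives 116 once then 34 forever.
  83/(1−ρ) ≥ 116 + 34ρ/(1−ρ) ⇒ ρ ≥ 33/82.
Everly: cooperation gives 65 each period; deviation gives 82 once then 15 forever.
  ρ ≥ 17/67.
Both must hold, so the binding constraint is Acme's: ρ ≥ 33/82.

Acme; ρ ≥ 33/82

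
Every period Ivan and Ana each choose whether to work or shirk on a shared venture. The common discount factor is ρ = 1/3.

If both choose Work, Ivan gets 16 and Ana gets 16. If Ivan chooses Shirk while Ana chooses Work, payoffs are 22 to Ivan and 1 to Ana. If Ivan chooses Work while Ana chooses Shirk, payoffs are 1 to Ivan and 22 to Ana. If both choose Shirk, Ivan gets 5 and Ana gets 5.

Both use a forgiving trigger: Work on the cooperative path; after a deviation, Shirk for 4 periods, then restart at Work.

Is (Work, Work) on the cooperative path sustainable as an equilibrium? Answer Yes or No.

IC: ρ+…+ρ^4 ≥ (22−16)/(16−5) = 6/11.
At ρ = 1/3: partial sum = 0.4938 < 0.5455. Cooperation not sustainable.

No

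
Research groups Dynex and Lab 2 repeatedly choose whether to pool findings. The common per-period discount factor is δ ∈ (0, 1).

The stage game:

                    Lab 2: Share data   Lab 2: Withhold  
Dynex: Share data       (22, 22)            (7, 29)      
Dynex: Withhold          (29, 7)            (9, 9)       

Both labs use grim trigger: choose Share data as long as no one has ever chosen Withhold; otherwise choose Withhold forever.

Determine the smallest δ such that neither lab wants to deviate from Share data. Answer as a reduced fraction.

7/20

Cooperation forever yields 22 each period: 22/(1−δ).
Deviating yields 29 once, then 9 forever: 29 + 9δ/(1−δ).
No profitable deviation requires 22/(1−δ) ≥ 29 + 9δ/(1−δ).
Multiplying by (1−δ): 22 ≥ 29(1−δ) + 9δ = 29 − 20δ.
So 20δ ≥ 7, i.e. δ ≥ 7/20.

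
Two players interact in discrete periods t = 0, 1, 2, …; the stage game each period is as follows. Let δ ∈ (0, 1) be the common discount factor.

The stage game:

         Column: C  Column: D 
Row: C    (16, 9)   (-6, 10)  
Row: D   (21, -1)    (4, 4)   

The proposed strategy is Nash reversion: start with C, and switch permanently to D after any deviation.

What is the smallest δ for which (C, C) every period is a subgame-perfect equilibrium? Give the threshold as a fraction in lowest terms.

Row: cooperation gives 16 each period; deviation gives 21 once then 4 forever.
  16/(1−δ) ≥ 21 + 4δ/(1−δ) ⇒ δ ≥ 5/17.
Column: cooperation gives 9 each period; deviation gives 10 once then 4 forever.
  δ ≥ 1/6.
Both must hold, so the binding constraint is Row's: δ ≥ 5/17.

5/17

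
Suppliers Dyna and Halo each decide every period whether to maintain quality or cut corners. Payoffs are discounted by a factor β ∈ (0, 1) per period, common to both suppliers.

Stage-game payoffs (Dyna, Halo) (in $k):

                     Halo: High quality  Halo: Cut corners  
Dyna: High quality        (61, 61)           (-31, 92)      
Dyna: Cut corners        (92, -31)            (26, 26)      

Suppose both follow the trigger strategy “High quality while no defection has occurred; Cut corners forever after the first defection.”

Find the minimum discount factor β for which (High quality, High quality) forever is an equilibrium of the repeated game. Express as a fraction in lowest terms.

Under grim trigger the critical discount factor is (T−C)/(T−P) with T = 92, C = 61, P = 26.
β* = (92−61)/(92−26) = 31/66.

31/66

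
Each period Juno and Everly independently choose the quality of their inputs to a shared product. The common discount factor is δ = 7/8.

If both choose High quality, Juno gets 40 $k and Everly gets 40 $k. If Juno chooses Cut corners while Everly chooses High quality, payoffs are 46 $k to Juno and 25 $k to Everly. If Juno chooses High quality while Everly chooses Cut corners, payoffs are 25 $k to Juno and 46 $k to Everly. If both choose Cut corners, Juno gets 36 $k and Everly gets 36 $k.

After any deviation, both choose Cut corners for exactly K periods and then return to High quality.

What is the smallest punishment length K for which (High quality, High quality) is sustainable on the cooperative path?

2

Need Σ_{k=1}^{K} δ^k ≥ (46−40)/(40−36) = 1.5000 at δ = 7/8.
At K = 1 the sum is 0.8750 < 1.5000; at K = 2 it is 1.6406 ≥ 1.5000.
So the minimum punishment length is K = 2.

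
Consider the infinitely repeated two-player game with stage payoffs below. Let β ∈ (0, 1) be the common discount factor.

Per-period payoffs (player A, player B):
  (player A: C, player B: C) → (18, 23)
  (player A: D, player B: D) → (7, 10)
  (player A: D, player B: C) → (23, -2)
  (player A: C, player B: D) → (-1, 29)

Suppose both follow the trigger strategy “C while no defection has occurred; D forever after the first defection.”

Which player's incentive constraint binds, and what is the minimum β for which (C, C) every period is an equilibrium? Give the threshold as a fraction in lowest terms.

player B; β ≥ 6/19

player A's threshold: (23−18)/(23−7) = 5/16.
player B's threshold: (29−23)/(29−10) = 6/19.
5/16 < 6/19, so player B binds and β* = 6/19.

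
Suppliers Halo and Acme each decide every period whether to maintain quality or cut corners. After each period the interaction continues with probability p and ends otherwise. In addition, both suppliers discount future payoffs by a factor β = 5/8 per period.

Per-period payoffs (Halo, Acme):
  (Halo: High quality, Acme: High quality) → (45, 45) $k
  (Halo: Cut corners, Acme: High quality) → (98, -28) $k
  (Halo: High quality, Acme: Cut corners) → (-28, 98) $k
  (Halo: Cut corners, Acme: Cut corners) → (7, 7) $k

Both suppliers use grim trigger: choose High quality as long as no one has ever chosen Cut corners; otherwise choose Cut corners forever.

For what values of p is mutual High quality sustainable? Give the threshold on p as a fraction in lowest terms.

With continuation probability p and discount β, the effective per-period discount factor is βp.
Grim-trigger IC: βp ≥ (98−45)/(98−7) = 53/91.
So p ≥ (53/91)/(5/8) = 424/455.

424/455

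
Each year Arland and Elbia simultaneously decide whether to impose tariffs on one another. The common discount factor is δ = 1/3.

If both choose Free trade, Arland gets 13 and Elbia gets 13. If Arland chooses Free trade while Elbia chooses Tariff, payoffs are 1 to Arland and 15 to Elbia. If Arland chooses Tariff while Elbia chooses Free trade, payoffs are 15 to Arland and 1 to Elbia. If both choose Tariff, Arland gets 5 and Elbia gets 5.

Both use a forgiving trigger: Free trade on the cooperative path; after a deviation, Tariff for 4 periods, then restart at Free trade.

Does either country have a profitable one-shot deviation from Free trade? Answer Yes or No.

No

A one-shot deviation gives 15 now, then 5 for 4 periods, then back to 13.
Gain from deviating: (15−13) today; loss: (13−5) in each of the next 4 periods.
No-deviation condition: (13−5)(δ+…+δ^4) ≥ 15−13, i.e. δ+…+δ^4 ≥ 1/4.
At δ = 1/3: δ+…+δ^4 = 0.4938 ≥ 0.2500.
So cooperation is sustainable.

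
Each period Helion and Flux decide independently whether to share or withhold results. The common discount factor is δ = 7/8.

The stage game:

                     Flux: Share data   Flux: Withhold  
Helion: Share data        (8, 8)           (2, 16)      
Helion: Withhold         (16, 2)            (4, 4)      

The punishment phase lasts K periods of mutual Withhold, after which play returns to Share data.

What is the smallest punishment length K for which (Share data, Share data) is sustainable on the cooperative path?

3

No profitable deviation requires (8−4)(δ+…+δ^K) ≥ 16−8, i.e. δ+…+δ^K ≥ 2 ≈ 2.0000.
With δ = 7/8, the partial sums are K=1: 0.8750, K=2: 1.6406, K=3: 2.3105.
K = 3 is the first length at which the sum reaches 2.0000.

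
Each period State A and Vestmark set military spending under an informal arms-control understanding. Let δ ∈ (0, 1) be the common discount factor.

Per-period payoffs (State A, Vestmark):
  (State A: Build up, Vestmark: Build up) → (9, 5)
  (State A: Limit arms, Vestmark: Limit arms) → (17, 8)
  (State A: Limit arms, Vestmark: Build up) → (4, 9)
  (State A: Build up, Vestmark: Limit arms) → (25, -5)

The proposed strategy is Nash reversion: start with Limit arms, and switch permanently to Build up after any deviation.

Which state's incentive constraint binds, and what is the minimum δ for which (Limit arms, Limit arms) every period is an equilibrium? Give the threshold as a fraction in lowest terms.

State A; δ ≥ 1/2

State A's threshold: (25−17)/(25−9) = 1/2.
Vestmark's threshold: (9−8)/(9−5) = 1/4.
1/2 > 1/4, so State A binds and δ* = 1/2.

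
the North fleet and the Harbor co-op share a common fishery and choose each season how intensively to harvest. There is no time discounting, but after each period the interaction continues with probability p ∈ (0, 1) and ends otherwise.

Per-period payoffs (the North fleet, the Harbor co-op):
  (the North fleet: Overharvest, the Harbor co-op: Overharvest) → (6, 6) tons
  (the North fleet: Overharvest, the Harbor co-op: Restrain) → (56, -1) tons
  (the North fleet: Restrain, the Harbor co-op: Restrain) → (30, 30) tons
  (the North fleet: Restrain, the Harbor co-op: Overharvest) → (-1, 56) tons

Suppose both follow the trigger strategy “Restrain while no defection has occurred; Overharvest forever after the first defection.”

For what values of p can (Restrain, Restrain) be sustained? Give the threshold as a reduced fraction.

Expected cooperation value is 30 + p·30 + p²·30 + … = 30/(1−p); deviation gives 56 + p·6/(1−p).
30 ≥ 56(1−p) + 6p ⇒ 50p ≥ 26 ⇒ p ≥ 26/50 = 13/25.

13/25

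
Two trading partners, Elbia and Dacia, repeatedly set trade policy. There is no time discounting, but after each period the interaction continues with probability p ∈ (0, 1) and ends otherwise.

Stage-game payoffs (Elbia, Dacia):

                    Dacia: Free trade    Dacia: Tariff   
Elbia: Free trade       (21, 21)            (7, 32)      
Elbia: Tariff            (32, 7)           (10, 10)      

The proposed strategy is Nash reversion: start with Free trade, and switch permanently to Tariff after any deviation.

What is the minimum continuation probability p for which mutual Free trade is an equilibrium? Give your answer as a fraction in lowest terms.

1/2

Expected cooperation value is 21 + p·21 + p²·21 + … = 21/(1−p); deviation gives 32 + p·10/(1−p).
21 ≥ 32(1−p) + 10p ⇒ 22p ≥ 11 ⇒ p ≥ 11/22 = 1/2.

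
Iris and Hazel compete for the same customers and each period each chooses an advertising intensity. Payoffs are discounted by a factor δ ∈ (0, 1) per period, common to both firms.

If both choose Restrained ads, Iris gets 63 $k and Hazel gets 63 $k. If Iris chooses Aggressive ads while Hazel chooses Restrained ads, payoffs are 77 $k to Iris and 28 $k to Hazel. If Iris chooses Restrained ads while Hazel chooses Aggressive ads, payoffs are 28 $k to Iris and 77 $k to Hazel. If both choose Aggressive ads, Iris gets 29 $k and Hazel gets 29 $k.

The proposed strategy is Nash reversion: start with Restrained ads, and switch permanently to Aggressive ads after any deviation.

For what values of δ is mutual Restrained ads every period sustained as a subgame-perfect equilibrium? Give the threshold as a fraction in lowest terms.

Under grim trigger the critical discount factor is (T−C)/(T−P) with T = 77, C = 63, P = 29.
δ* = (77−63)/(77−29) = 14/48 = 7/24.

7/24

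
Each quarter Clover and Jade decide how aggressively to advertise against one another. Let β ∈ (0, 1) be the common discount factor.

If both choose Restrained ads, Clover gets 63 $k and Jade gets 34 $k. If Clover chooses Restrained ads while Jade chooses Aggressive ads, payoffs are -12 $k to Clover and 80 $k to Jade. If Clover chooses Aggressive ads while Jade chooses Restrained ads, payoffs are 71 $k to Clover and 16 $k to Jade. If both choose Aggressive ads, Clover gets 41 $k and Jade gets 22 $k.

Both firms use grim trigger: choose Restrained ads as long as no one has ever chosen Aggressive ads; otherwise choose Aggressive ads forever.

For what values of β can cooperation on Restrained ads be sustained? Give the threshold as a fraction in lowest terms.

23/29

Clover's threshold: (71−63)/(71−41) = 4/15.
Jade's threshold: (80−34)/(80−22) = 23/29.
4/15 < 23/29, so Jade binds and β* = 23/29.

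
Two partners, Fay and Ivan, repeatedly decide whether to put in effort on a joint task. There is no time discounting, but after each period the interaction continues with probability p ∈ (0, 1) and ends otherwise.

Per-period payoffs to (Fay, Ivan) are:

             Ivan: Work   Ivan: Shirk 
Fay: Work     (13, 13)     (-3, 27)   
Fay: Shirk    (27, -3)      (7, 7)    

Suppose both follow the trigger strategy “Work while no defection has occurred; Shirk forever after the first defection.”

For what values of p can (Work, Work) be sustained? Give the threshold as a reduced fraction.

With no time discounting, the continuation probability p plays the role of the discount factor.
Grim-trigger IC: 13/(1−p) ≥ 27 + 7p/(1−p) ⇒ p ≥ (27−13)/(27−7) = 7/10.

7/10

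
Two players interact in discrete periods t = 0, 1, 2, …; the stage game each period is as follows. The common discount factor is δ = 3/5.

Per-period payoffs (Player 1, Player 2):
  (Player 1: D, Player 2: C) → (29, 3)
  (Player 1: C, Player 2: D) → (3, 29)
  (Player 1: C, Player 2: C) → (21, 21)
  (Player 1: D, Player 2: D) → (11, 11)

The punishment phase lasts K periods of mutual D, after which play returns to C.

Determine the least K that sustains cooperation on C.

2

No profitable deviation requires (21−11)(δ+…+δ^K) ≥ 29−21, i.e. δ+…+δ^K ≥ 4/5 ≈ 0.8000.
With δ = 3/5, the partial sums are K=1: 0.6000, K=2: 0.9600.
K = 2 is the first length at which the sum reaches 0.8000.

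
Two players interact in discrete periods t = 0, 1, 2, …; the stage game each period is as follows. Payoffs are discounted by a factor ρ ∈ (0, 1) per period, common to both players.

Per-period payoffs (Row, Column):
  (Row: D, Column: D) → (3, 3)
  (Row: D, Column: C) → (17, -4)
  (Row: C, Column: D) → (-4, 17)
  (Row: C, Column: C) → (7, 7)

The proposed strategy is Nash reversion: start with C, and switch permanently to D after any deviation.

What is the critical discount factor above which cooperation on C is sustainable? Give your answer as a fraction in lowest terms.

One-period gain from deviating is 17 − 7 = 10. The loss is 7 − 3 = 4 in every subsequent period, with present value 4·ρ/(1−ρ).
Deviation is unprofitable when 4·ρ/(1−ρ) ≥ 10, i.e. ρ/(1−ρ) ≥ 5/2.
Equivalently ρ ≥ 10/(10+4) = 5/7.

5/7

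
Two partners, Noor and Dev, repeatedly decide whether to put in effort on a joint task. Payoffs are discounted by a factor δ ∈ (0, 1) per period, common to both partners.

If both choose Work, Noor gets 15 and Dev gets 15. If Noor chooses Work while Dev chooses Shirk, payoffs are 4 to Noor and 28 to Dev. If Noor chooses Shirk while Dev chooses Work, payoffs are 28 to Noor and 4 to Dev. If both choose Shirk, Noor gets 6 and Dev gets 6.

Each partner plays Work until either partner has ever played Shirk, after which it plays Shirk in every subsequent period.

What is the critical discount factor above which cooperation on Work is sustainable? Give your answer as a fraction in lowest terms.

13/22

Under grim trigger the critical discount factor is (T−C)/(T−P) with T = 28, C = 15, P = 6.
δ* = (28−15)/(28−6) = 13/22.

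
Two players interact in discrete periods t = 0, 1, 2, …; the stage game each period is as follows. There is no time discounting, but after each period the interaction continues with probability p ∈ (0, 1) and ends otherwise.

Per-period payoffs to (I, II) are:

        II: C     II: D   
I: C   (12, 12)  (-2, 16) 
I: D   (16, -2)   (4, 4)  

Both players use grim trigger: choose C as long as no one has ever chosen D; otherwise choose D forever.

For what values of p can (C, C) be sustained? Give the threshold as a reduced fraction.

1/3

With no time discounting, the continuation probability p plays the role of the discount factor.
Grim-trigger IC: 12/(1−p) ≥ 16 + 4p/(1−p) ⇒ p ≥ (16−12)/(16−4) = 1/3.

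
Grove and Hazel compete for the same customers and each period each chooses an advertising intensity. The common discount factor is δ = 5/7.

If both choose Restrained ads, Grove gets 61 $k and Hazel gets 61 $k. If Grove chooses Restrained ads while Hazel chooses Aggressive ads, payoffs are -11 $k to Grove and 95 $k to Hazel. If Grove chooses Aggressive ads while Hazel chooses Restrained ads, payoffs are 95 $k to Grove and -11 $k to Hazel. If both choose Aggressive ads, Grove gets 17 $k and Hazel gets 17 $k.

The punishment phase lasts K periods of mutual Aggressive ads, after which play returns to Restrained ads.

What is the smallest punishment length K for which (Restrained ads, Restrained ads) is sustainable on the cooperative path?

2

No profitable deviation requires (61−17)(δ+…+δ^K) ≥ 95−61, i.e. δ+…+δ^K ≥ 17/22 ≈ 0.7727.
With δ = 5/7, the partial sums are K=1: 0.7143, K=2: 1.2245.
K = 2 is the first length at which the sum reaches 0.7727.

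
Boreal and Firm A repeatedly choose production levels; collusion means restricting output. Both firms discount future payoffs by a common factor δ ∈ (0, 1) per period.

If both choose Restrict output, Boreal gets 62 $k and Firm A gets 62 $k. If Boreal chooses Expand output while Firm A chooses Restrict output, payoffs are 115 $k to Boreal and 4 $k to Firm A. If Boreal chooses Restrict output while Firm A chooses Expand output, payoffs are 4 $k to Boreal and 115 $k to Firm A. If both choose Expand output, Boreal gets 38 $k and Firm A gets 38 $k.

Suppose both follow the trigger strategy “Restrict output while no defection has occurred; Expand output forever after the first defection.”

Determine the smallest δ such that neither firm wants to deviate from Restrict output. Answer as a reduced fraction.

53/77

62/(1−δ) ≥ 115 + 38δ/(1−δ)
62 ≥ 115 − 77δ
δ ≥ 53/77.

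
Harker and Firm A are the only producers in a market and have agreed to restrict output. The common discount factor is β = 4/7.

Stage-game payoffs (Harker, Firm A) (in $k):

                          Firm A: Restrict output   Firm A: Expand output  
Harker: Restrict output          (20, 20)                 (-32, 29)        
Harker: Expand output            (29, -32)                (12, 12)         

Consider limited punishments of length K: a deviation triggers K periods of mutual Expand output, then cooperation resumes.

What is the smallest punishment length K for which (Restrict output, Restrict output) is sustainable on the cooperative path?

Need Σ_{k=1}^{K} β^k ≥ (29−20)/(20−12) = 1.1250 at β = 4/7.
At K = 3 the sum is 1.0845 < 1.1250; at K = 4 it is 1.1912 ≥ 1.1250.
So the minimum punishment length is K = 4.

4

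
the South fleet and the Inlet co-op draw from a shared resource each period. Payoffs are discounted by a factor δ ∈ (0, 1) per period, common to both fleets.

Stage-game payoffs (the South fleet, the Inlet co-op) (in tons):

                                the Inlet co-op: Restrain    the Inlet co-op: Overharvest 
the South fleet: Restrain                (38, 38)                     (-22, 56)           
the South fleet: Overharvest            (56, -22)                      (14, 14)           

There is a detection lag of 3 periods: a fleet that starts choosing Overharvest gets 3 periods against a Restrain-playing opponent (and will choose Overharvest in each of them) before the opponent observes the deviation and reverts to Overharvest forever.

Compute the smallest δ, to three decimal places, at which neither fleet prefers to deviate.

Deviating for the 3 undetected periods gains 56−38 = 18 per period over cooperation, then loses 38−14 = 24 per period forever once punishment starts.
Gain: 18(1 + δ + … + δ^2); loss: 24·δ^3/(1−δ).
No profitable deviation ⇔ 18(1−δ^3) ≤ 24·δ^3, i.e. δ^3 ≥ 18/(18+24) = 3/7.
Hence δ ≥ (3/7)^(1/3) ≈ 0.754.

0.754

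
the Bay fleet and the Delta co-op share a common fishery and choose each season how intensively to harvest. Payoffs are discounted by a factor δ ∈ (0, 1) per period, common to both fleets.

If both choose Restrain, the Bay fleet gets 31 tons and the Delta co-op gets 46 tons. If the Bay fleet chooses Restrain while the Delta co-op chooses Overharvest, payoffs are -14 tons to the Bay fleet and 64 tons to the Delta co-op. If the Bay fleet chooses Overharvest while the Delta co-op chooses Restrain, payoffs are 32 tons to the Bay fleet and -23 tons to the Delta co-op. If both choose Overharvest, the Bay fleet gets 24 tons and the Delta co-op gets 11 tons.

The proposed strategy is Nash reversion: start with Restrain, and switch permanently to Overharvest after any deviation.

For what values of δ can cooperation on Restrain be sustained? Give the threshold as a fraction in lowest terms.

18/53

the Bay fleet: cooperation gives 31 each period; deviation gives 32 once then 24 forever.
  31/(1−δ) ≥ 32 + 24δ/(1−δ) ⇒ δ ≥ 1/8.
the Delta co-op: cooperation gives 46 each period; deviation gives 64 once then 11 forever.
  δ ≥ 18/53.
Both must hold, so the binding constraint is the Delta co-op's: δ ≥ 18/53.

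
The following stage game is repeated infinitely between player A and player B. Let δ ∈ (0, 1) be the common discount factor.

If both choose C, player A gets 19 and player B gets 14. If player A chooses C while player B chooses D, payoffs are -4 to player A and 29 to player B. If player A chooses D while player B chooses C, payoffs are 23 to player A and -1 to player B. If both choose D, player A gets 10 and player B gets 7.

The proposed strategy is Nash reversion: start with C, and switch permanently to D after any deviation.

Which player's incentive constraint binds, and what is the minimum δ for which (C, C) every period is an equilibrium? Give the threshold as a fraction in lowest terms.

player A's threshold: (23−19)/(23−10) = 4/13.
player B's threshold: (29−14)/(29−7) = 15/22.
4/13 < 15/22, so player B binds and δ* = 15/22.

player B; δ ≥ 15/22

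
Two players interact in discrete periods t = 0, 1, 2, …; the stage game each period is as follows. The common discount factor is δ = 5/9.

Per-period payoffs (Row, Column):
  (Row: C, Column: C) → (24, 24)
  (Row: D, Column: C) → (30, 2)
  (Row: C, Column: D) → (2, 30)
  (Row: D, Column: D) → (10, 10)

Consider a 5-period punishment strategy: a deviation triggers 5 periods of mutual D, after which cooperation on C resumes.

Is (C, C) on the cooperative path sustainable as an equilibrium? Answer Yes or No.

Yes

A one-shot deviation gives 30 now, then 10 for 5 periods, then back to 24.
Gain from deviating: (30−24) today; loss: (24−10) in each of the next 5 periods.
No-deviation condition: (24−10)(δ+…+δ^5) ≥ 30−24, i.e. δ+…+δ^5 ≥ 3/7.
At δ = 5/9: δ+…+δ^5 = 1.1838 ≥ 0.4286.
So cooperation is sustainable.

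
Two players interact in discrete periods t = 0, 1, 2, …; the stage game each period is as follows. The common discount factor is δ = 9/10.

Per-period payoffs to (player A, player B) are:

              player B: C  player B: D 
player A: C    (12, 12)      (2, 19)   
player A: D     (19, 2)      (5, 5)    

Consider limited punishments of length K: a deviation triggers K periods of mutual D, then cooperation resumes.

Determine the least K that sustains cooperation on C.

2

Need Σ_{k=1}^{K} δ^k ≥ (19−12)/(12−5) = 1.0000 at δ = 9/10.
At K = 1 the sum is 0.9000 < 1.0000; at K = 2 it is 1.7100 ≥ 1.0000.
So the minimum punishment length is K = 2.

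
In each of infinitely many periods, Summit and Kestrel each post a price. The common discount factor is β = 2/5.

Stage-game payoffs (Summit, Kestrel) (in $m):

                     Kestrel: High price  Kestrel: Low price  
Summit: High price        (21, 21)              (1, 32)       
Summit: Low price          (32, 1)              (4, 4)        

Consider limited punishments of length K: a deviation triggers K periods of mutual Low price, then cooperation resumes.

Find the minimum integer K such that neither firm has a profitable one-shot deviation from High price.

4

Need Σ_{k=1}^{K} β^k ≥ (32−21)/(21−4) = 0.6471 at β = 2/5.
At K = 3 the sum is 0.6240 < 0.6471; at K = 4 it is 0.6496 ≥ 0.6471.
So the minimum punishment length is K = 4.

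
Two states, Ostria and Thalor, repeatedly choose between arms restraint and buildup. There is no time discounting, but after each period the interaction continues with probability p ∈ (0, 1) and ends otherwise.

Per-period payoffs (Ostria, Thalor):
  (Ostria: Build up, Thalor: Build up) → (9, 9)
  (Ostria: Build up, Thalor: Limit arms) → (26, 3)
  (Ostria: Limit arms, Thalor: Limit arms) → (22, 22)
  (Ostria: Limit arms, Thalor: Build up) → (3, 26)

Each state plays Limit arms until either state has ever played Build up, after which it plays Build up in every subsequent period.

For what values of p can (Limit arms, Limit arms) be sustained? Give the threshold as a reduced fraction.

With no time discounting, the continuation probability p plays the role of the discount factor.
Grim-trigger IC: 22/(1−p) ≥ 26 + 9p/(1−p) ⇒ p ≥ (26−22)/(26−9) = 4/17.

4/17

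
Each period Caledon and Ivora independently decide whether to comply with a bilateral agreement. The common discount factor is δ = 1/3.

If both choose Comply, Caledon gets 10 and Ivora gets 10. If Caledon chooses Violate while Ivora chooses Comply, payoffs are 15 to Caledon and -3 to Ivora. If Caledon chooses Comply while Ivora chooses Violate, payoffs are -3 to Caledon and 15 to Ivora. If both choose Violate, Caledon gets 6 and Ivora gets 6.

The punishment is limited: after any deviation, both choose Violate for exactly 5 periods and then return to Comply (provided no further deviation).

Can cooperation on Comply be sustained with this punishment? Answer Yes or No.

IC: δ+…+δ^5 ≥ (15−10)/(10−6) = 5/4.
At δ = 1/3: partial sum = 0.4979 < 1.2500. Cooperation not sustainable.

No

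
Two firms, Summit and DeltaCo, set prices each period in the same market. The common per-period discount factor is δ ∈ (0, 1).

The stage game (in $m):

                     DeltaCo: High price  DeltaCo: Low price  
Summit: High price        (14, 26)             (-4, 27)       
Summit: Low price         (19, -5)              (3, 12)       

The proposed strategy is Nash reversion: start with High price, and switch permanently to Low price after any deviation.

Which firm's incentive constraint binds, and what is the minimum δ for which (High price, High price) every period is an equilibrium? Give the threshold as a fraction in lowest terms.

Summit; δ ≥ 5/16

Summit: cooperation gives 14 each period; deviation gives 19 once then 3 forever.
  14/(1−δ) ≥ 19 + 3δ/(1−δ) ⇒ δ ≥ 5/16.
DeltaCo: cooperation gives 26 each period; deviation gives 27 once then 12 forever.
  δ ≥ 1/15.
Both must hold, so the binding constraint is Summit's: δ ≥ 5/16.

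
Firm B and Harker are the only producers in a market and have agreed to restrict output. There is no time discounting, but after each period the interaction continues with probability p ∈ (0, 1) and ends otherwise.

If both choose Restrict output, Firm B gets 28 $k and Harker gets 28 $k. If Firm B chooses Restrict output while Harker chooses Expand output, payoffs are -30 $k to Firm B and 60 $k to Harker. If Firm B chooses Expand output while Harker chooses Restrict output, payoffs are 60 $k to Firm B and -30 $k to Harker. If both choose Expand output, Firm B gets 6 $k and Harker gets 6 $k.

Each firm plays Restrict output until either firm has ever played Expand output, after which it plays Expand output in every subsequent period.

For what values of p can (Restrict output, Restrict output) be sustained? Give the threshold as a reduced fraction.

16/27

Expected cooperation value is 28 + p·28 + p²·28 + … = 28/(1−p); deviation gives 60 + p·6/(1−p).
28 ≥ 60(1−p) + 6p ⇒ 54p ≥ 32 ⇒ p ≥ 32/54 = 16/27.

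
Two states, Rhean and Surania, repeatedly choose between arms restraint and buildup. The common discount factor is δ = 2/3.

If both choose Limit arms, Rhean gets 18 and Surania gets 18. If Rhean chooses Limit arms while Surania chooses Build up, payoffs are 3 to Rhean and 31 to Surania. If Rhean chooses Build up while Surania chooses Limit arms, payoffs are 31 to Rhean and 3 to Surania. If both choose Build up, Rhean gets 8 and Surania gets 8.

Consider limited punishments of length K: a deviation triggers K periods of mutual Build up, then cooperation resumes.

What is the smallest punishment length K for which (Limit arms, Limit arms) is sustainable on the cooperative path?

No profitable deviation requires (18−8)(δ+…+δ^K) ≥ 31−18, i.e. δ+…+δ^K ≥ 13/10 ≈ 1.3000.
With δ = 2/3, the partial sums are K=1: 0.6667, K=2: 1.1111, K=3: 1.4074.
K = 3 is the first length at which the sum reaches 1.3000.

3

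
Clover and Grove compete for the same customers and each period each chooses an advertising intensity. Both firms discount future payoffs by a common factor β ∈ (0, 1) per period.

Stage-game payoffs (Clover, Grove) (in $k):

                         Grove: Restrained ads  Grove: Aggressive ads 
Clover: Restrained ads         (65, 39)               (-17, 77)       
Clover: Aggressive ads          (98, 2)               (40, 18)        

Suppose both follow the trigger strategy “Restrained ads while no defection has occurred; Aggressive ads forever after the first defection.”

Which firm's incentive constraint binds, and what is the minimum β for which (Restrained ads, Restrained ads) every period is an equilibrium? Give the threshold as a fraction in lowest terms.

Grove; β ≥ 38/59

For Clover: deviation gain 98−65 = 33, per-period punishment loss 65−40 = 25. IC gives β ≥ 33/58.
For Grove: gain 38, loss 21 per period, so β ≥ 38/59.
The tighter constraint is Grove's, so cooperation needs β ≥ 38/59.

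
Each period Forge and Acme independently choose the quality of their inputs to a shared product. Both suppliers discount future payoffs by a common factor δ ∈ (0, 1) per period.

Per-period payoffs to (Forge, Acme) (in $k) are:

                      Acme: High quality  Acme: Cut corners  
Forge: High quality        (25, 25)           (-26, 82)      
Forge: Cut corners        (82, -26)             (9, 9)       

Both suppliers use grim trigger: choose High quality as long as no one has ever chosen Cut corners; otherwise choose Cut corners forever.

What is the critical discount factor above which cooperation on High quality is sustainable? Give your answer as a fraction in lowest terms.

25/(1−δ) ≥ 82 + 9δ/(1−δ)
25 ≥ 82 − 73δ
δ ≥ 57/73.

57/73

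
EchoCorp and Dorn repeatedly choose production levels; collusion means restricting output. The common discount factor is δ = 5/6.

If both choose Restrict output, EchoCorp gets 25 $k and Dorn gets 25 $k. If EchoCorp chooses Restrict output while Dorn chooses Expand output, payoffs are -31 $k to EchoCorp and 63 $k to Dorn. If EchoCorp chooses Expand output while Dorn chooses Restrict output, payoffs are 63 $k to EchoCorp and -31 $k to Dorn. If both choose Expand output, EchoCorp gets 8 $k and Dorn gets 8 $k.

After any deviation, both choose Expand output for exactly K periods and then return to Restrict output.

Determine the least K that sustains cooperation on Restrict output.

4

IC: δ(1−δ^K)/(1−δ) ≥ (63−25)/(25−8) = 38/17.
With δ = 5/6: need 1 − δ^K ≥ 38/17·(1−5/6)/(5/6), i.e. δ^K ≤ 0.5529.
Since (5/6)^3 = 0.5787 and (5/6)^4 = 0.4823, the smallest such K is 4.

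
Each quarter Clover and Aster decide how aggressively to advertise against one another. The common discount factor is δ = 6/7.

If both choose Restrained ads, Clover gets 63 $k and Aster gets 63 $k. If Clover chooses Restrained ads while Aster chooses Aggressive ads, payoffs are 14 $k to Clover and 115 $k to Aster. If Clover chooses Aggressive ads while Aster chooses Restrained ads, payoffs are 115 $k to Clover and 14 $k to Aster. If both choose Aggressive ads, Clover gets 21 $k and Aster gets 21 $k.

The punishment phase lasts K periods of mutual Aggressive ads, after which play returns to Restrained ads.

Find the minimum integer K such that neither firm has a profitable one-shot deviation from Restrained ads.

2

Need Σ_{k=1}^{K} δ^k ≥ (115−63)/(63−21) = 1.2381 at δ = 6/7.
At K = 1 the sum is 0.8571 < 1.2381; at K = 2 it is 1.5918 ≥ 1.2381.
So the minimum punishment length is K = 2.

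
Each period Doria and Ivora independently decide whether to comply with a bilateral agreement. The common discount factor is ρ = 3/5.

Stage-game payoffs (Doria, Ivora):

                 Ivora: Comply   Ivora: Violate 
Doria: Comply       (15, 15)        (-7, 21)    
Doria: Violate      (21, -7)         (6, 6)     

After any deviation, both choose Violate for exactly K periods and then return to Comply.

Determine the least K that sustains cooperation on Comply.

2

Need Σ_{k=1}^{K} ρ^k ≥ (21−15)/(15−6) = 0.6667 at ρ = 3/5.
At K = 1 the sum is 0.6000 < 0.6667; at K = 2 it is 0.9600 ≥ 0.6667.
So the minimum punishment length is K = 2.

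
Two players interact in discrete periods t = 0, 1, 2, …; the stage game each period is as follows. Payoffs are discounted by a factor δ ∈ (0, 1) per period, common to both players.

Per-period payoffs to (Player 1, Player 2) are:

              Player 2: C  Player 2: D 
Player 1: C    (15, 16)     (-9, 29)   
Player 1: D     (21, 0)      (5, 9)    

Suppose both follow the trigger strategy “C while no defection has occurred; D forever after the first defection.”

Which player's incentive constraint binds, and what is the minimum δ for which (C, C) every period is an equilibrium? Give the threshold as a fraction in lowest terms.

Player 2; δ ≥ 13/20

Player 1: cooperation gives 15 each period; deviation gives 21 once then 5 forever.
  15/(1−δ) ≥ 21 + 5δ/(1−δ) ⇒ δ ≥ 6/16 = 3/8.
Player 2: cooperation gives 16 each period; deviation gives 29 once then 9 forever.
  δ ≥ 13/20.
Both must hold, so the binding constraint is Player 2's: δ ≥ 13/20.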